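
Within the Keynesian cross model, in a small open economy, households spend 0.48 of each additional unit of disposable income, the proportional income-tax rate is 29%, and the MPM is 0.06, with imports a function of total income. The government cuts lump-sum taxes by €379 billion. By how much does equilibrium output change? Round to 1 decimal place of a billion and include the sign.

+€252.9 billion

A lump-sum tax change of −€379 billion shifts disposable income by +€379 billion; first-round consumption changes by −c × ΔT = −0.48 × (−€379 billion) = +€181.92 billion.
Expenditure multiplier = 1/(1 − c(1−t) + m) = 1/(1 − 0.48×0.71 + 0.06) = 1/0.7192 ≈ 1.39.
The tax multiplier is −c × k ≈ −0.667, so ΔY = k × (−c·ΔT) = (+€181.92 billion) / 0.7192 ≈ +€252.9 billion.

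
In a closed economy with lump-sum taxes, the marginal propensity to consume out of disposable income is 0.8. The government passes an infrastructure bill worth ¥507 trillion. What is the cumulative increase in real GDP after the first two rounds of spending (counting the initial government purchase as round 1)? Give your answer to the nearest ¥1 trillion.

Round 1 adds ΔG = ¥507 trillion; each later round is MPC = 0.8 times the previous.
After 2 rounds: 507 + 405.6 = ΔG·(1 − c^2)/(1 − c) = 507 × (1 − 0.64)/0.2 ≈ ¥913 trillion.

¥913 trillion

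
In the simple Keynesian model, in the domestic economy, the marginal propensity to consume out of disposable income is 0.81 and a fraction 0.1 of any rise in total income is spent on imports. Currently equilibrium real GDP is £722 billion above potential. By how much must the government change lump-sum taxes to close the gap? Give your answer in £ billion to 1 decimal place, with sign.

+£258.5 billion

Spending multiplier = 1/(1 − c + m) = 1/(1 − 0.81 + 0.1) = 1/0.29 ≈ 3.448.
Tax multiplier = −c·k = −0.81/0.29 ≈ −2.793. Need ΔY = −£722 billion, so ΔT = ΔY/(−c·k) = −(−£722 billion) × 0.29 / 0.81 ≈ +£258.5 billion.
The government should raise lump-sum taxes by £258.5 billion.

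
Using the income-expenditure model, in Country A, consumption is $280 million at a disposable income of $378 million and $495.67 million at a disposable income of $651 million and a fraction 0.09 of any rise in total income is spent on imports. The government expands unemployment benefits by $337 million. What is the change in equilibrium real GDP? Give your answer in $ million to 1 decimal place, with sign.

MPC = ΔC/ΔYd = (495.67 − 280)/(651 − 378) = 215.67/273 = 0.79.
The transfer change shifts disposable income by +$337 million, so first-round consumption changes by c·ΔTR = 0.79 × (+$337 million) = +$266.23 million.
Expenditure multiplier = 1/(1 − c + m) = 1/(1 − 0.79 + 0.09) = 1/0.3 ≈ 3.333.
The transfer multiplier is c × k ≈ 2.633, so ΔY = k × (c·ΔTR) = (+$266.23 million) / 0.3 ≈ +$887.4 million.

+$887.4 million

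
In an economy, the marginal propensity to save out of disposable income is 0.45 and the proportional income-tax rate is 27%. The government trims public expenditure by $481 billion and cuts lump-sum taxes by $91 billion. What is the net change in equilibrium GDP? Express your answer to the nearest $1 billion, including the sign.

−$720 billion

MPC = 1 − MPS = 1 − 0.45 = 0.55.
Expenditure multiplier = 1/(1 − c(1−t)) = 1/(1 − 0.55×0.73) = 1/0.5985 ≈ 1.671.
ΔG contributes k·ΔG = (−$481 billion) / 0.5985 ≈ −$803.7 billion.
ΔT of −$91 billion changes first-round spending by −c·ΔT = +$50.05 billion, contributing k·(−c·ΔT) = (+$50.05 billion) / 0.5985 ≈ +$83.6 billion.
Net ΔY = k(ΔG − c·ΔT) = (−$430.95 billion) / 0.5985 ≈ −$720 billion.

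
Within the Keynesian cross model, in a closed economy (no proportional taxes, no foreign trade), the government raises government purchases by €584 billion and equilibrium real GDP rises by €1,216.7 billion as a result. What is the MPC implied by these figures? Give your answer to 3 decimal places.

Implied spending multiplier k = ΔY/ΔG = 1,216.7/584 ≈ 2.0834.
Since k = 1/(1 − MPC), MPC = 1 − 1/k = 1 − ΔG/ΔY = 1 − 584/1,216.7 ≈ 0.520.

0.520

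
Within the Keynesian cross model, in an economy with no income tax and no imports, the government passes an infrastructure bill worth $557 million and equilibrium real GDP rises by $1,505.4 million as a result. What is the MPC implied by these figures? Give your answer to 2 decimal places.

Implied spending multiplier k = ΔY/ΔG = 1,505.4/557 ≈ 2.7027.
Since k = 1/(1 − MPC), MPC = 1 − 1/k = 1 − ΔG/ΔY = 1 − 557/1,505.4 ≈ 0.63.

0.63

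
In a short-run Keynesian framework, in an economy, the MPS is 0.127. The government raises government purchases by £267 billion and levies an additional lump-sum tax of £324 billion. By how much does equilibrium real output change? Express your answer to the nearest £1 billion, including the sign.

MPC = 1 − MPS = 1 − 0.127 = 0.873.
Expenditure multiplier = 1/(1 − MPC) = 1/(1 − 0.873) = 1/0.127 ≈ 7.874.
ΔG contributes k·ΔG = (+£267 billion) / 0.127 ≈ +£2,102.4 billion.
ΔT of +£324 billion changes first-round spending by −c·ΔT = −£282.852 billion, contributing k·(−c·ΔT) = (−£282.852 billion) / 0.127 ≈ −£2,227.2 billion.
Net ΔY = k(ΔG − c·ΔT) = (−£15.852 billion) / 0.127 ≈ −£125 billion.

−£125 billion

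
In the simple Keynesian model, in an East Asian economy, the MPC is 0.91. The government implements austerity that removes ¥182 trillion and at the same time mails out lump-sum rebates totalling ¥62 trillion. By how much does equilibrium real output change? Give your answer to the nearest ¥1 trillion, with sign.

Expenditure multiplier = 1/(1 − MPC) = 1/(1 − 0.91) = 1/0.09 ≈ 11.111.
ΔG contributes k·ΔG = (−¥182 trillion) / 0.09 ≈ −¥2,022.2 trillion.
ΔT of −¥62 trillion changes first-round spending by −c·ΔT = +¥56.42 trillion, contributing k·(−c·ΔT) = (+¥56.42 trillion) / 0.09 ≈ +¥626.9 trillion.
Net ΔY = k(ΔG − c·ΔT) = (−¥125.58 trillion) / 0.09 ≈ −¥1,395 trillion.

−¥1,395 trillion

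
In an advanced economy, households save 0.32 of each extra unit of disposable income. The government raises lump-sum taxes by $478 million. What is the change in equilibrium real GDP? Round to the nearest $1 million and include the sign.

MPC = 1 − MPS = 1 − 0.32 = 0.68.
A lump-sum tax change of +$478 million shifts disposable income by −$478 million; first-round consumption changes by −c × ΔT = −0.68 × (+$478 million) = −$325.04 million.
Expenditure multiplier = 1/(1 − MPC) = 1/(1 − 0.68) = 1/0.32 = 3.125.
The tax multiplier is −c × k = −2.125, so ΔY = k × (−c·ΔT) = (−$325.04 million) / 0.32 ≈ −$1,016 million.

−$1,016 million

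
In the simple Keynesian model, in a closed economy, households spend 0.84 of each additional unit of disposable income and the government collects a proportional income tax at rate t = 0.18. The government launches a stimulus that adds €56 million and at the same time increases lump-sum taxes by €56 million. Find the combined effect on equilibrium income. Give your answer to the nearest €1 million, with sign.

+€29 million

Expenditure multiplier = 1/(1 − c(1−t)) = 1/(1 − 0.84×0.82) = 1/0.3112 ≈ 3.213.
ΔG contributes k·ΔG = (+€56 million) / 0.3112 ≈ +€179.9 million.
ΔT of +€56 million changes first-round spending by −c·ΔT = −€47.04 million, contributing k·(−c·ΔT) = (−€47.04 million) / 0.3112 ≈ −€151.2 million.
Net ΔY = k(ΔG − c·ΔT) = (+€8.96 million) / 0.3112 ≈ +€29 million.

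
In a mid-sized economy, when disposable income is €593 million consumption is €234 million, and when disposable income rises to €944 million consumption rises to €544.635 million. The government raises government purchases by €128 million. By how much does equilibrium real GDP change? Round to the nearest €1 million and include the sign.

MPC = ΔC/ΔYd = (544.635 − 234)/(944 − 593) = 310.635/351 = 0.885.
Spending multiplier = 1/(1 − MPC) = 1/(1 − 0.885) = 1/0.115 ≈ 8.696.
ΔY = k × ΔG = (+€128 million) / 0.115 ≈ +€1,113 million.

+€1,113 million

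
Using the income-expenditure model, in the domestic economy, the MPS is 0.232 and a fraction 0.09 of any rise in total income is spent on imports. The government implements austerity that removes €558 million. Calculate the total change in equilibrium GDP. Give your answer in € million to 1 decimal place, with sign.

−€1,732.9 million

MPC = 1 − MPS = 1 − 0.232 = 0.768.
Spending multiplier = 1/(1 − c + m) = 1/(1 − 0.768 + 0.09) = 1/0.322 ≈ 3.106.
ΔY = k × ΔG = (−€558 million) / 0.322 ≈ −€1,732.9 million.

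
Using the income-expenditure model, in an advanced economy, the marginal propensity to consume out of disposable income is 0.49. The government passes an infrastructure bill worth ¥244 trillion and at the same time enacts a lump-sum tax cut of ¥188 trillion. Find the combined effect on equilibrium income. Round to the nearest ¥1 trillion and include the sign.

+¥659 trillion

Expenditure multiplier = 1/(1 − MPC) = 1/(1 − 0.49) = 1/0.51 ≈ 1.961.
ΔG contributes k·ΔG = (+¥244 trillion) / 0.51 ≈ +¥478.4 trillion.
ΔT of −¥188 trillion changes first-round spending by −c·ΔT = +¥92.12 trillion, contributing k·(−c·ΔT) = (+¥92.12 trillion) / 0.51 ≈ +¥180.6 trillion.
Net ΔY = k(ΔG − c·ΔT) = (+¥336.12 trillion) / 0.51 ≈ +¥659 trillion.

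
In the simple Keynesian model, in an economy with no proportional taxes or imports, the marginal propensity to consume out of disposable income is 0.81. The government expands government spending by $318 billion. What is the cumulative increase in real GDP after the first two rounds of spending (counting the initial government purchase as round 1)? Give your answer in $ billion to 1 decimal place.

Round 1 adds ΔG = $318 billion; each later round is MPC = 0.81 times the previous.
After 2 rounds: 318 + 257.58 = ΔG·(1 − c^2)/(1 − c) = 318 × (1 − 0.6561)/0.19 ≈ $575.6 billion.

$575.6 billion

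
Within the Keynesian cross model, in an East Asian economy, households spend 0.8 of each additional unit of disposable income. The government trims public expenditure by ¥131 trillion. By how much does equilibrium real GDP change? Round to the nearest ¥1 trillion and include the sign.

Expenditure multiplier = 1/(1 − MPC) = 1/(1 − 0.8) = 1/0.2 = 5.
ΔY = k × ΔG = (−¥131 trillion) / 0.2 = −¥655 trillion.

−¥655 trillion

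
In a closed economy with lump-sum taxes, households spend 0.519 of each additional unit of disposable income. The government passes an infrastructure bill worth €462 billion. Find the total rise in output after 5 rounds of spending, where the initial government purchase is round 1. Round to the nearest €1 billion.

Round 1 adds ΔG = €462 billion; each later round is MPC = 0.519 times the previous.
After 5 rounds: 462 + 239.778 + 124.444782 + 64.586841858 + 33.520570924302 = ΔG·(1 − c^5)/(1 − c) = 462 × (1 − 0.037656225778599)/0.481 ≈ €924 billion.

€924 billion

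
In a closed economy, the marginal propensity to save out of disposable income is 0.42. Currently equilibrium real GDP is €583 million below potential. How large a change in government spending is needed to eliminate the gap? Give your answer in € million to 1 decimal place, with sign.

+€244.9 million

MPC = 1 − MPS = 1 − 0.42 = 0.58.
Spending multiplier = 1/(1 − MPC) = 1/(1 − 0.58) = 1/0.42 ≈ 2.381.
Need ΔY = +€583 million, so ΔG = ΔY/k = (+€583 million) × 0.42 ≈ +€244.9 million.
The government should increase government spending by €244.9 million.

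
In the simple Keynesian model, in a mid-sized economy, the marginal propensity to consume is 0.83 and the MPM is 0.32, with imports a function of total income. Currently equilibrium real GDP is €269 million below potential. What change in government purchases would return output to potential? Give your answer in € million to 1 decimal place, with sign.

Spending multiplier = 1/(1 − c + m) = 1/(1 − 0.83 + 0.32) = 1/0.49 ≈ 2.041.
Need ΔY = +€269 million, so ΔG = ΔY/k = (+€269 million) × 0.49 ≈ +€131.8 million.
The government should increase government purchases by €131.8 million.

+€131.8 million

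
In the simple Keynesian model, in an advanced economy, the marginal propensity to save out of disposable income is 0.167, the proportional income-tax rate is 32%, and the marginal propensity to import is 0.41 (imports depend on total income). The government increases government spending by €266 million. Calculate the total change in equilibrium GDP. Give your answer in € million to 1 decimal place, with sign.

MPC = 1 − MPS = 1 − 0.167 = 0.833.
Government-spending multiplier = 1/(1 − c(1−t) + m) = 1/(1 − 0.833×0.68 + 0.41) = 1/0.84356 ≈ 1.185.
ΔY = k × ΔG = (+€266 million) / 0.84356 ≈ +€315.3 million.

+€315.3 million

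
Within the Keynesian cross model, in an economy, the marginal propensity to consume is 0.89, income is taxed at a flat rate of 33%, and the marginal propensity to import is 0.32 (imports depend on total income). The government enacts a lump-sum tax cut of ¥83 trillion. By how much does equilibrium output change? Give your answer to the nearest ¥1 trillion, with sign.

A lump-sum tax change of −¥83 trillion shifts disposable income by +¥83 trillion; first-round consumption changes by −c × ΔT = −0.89 × (−¥83 trillion) = +¥73.87 trillion.
Expenditure multiplier = 1/(1 − c(1−t) + m) = 1/(1 − 0.89×0.67 + 0.32) = 1/0.7237 ≈ 1.382.
The tax multiplier is −c × k ≈ −1.23, so ΔY = k × (−c·ΔT) = (+¥73.87 trillion) / 0.7237 ≈ +¥102 trillion.

+¥102 trillion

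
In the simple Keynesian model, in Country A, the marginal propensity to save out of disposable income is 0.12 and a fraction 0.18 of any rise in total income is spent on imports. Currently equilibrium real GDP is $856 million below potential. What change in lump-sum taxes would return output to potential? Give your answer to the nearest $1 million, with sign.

−$292 million

MPC = 1 − MPS = 1 − 0.12 = 0.88.
Spending multiplier = 1/(1 − c + m) = 1/(1 − 0.88 + 0.18) = 1/0.3 ≈ 3.333.
Tax multiplier = −c·k = −0.88/0.3 ≈ −2.933. Need ΔY = +$856 million, so ΔT = ΔY/(−c·k) = −(+$856 million) × 0.3 / 0.88 ≈ −$292 million.
The government should cut lump-sum taxes by $292 million.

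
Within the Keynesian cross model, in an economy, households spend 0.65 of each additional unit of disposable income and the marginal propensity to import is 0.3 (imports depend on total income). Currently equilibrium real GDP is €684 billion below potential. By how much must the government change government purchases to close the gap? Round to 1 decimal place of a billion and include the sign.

+€444.6 billion

Spending multiplier = 1/(1 − c + m) = 1/(1 − 0.65 + 0.3) = 1/0.65 ≈ 1.538.
Need ΔY = +€684 billion, so ΔG = ΔY/k = (+€684 billion) × 0.65 = +€444.6 billion.
The government should increase government purchases by €444.6 billion.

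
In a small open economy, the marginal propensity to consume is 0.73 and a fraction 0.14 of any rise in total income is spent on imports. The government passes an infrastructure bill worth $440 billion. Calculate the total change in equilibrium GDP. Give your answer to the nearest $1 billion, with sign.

Expenditure multiplier = 1/(1 − c + m) = 1/(1 − 0.73 + 0.14) = 1/0.41 ≈ 2.439.
ΔY = k × ΔG = (+$440 billion) / 0.41 ≈ +$1,073 billion.

+$1,073 billion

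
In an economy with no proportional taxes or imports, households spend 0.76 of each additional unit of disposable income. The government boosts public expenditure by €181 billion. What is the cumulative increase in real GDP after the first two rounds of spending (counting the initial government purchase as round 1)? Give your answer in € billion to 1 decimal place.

€318.6 billion

Round 1 adds ΔG = €181 billion; each later round is MPC = 0.76 times the previous.
After 2 rounds: 181 + 137.56 = ΔG·(1 − c^2)/(1 − c) = 181 × (1 − 0.5776)/0.24 ≈ €318.6 billion.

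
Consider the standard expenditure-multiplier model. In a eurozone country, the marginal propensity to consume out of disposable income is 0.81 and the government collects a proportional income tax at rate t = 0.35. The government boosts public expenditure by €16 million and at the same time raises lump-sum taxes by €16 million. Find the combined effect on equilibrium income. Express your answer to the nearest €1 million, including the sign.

Expenditure multiplier = 1/(1 − c(1−t)) = 1/(1 − 0.81×0.65) = 1/0.4735 ≈ 2.112.
ΔG contributes k·ΔG = (+€16 million) / 0.4735 ≈ +€33.8 million.
ΔT of +€16 million changes first-round spending by −c·ΔT = −€12.96 million, contributing k·(−c·ΔT) = (−€12.96 million) / 0.4735 ≈ −€27.4 million.
Net ΔY = k(ΔG − c·ΔT) = (+€3.04 million) / 0.4735 ≈ +€6 million.

+€6 million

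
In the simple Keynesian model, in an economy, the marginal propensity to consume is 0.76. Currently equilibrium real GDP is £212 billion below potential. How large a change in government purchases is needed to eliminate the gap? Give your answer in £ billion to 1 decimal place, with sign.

Spending multiplier = 1/(1 − MPC) = 1/(1 − 0.76) = 1/0.24 ≈ 4.167.
Need ΔY = +£212 billion, so ΔG = ΔY/k = (+£212 billion) × 0.24 ≈ +£50.9 billion.
The government should increase government purchases by £50.9 billion.

+£50.9 billion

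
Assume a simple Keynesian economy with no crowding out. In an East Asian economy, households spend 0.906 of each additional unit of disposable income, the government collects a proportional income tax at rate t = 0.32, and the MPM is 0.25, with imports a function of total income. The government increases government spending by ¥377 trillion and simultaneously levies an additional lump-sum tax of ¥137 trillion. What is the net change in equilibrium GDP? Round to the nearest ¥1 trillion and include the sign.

Expenditure multiplier = 1/(1 − c(1−t) + m) = 1/(1 − 0.906×0.68 + 0.25) = 1/0.63392 ≈ 1.577.
ΔG contributes k·ΔG = (+¥377 trillion) / 0.63392 ≈ +¥594.7 trillion.
ΔT of +¥137 trillion changes first-round spending by −c·ΔT = −¥124.122 trillion, contributing k·(−c·ΔT) = (−¥124.122 trillion) / 0.63392 ≈ −¥195.8 trillion.
Net ΔY = k(ΔG − c·ΔT) = (+¥252.878 trillion) / 0.63392 ≈ +¥399 trillion.

+¥399 trillion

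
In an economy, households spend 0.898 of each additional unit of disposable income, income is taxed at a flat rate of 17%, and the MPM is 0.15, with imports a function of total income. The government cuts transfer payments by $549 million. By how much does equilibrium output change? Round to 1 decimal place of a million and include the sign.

−$1,218.3 million

The transfer change shifts disposable income by −$549 million, so first-round consumption changes by c·ΔTR = 0.898 × (−$549 million) = −$493.002 million.
Expenditure multiplier = 1/(1 − c(1−t) + m) = 1/(1 − 0.898×0.83 + 0.15) = 1/0.40466 ≈ 2.471.
The transfer multiplier is c × k ≈ 2.219, so ΔY = k × (c·ΔTR) = (−$493.002 million) / 0.40466 ≈ −$1,218.3 million.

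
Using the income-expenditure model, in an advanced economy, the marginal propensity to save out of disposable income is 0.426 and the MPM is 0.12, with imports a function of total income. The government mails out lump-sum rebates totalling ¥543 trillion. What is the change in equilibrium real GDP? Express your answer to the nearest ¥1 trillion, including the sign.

+¥571 trillion

MPC = 1 − MPS = 1 − 0.426 = 0.574.
A lump-sum tax change of −¥543 trillion shifts disposable income by +¥543 trillion; first-round consumption changes by −c × ΔT = −0.574 × (−¥543 trillion) = +¥311.682 trillion.
Expenditure multiplier = 1/(1 − c + m) = 1/(1 − 0.574 + 0.12) = 1/0.546 ≈ 1.832.
The tax multiplier is −c × k ≈ −1.051, so ΔY = k × (−c·ΔT) = (+¥311.682 trillion) / 0.546 ≈ +¥571 trillion.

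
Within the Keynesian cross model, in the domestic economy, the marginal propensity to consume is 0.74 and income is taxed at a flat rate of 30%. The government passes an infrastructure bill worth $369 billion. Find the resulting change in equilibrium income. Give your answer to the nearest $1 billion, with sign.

Government-spending multiplier = 1/(1 − c(1−t)) = 1/(1 − 0.74×0.7) = 1/0.482 ≈ 2.075.
ΔY = k × ΔG = (+$369 billion) / 0.482 ≈ +$766 billion.

+$766 billion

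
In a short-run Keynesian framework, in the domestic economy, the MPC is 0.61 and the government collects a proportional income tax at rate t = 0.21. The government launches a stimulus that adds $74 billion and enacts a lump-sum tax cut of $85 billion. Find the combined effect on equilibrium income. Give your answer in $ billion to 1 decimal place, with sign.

+$242.9 billion

Expenditure multiplier = 1/(1 − c(1−t)) = 1/(1 − 0.61×0.79) = 1/0.5181 ≈ 1.93.
ΔG contributes k·ΔG = (+$74 billion) / 0.5181 ≈ +$142.8 billion.
ΔT of −$85 billion changes first-round spending by −c·ΔT = +$51.85 billion, contributing k·(−c·ΔT) = (+$51.85 billion) / 0.5181 ≈ +$100.1 billion.
Net ΔY = k(ΔG − c·ΔT) = (+$125.85 billion) / 0.5181 ≈ +$242.9 billion.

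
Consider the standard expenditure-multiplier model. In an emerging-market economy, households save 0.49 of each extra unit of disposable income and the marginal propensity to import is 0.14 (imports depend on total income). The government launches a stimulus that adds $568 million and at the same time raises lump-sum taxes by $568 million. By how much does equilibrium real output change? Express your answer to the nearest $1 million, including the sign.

+$442 million

MPC = 1 − MPS = 1 − 0.49 = 0.51.
Expenditure multiplier = 1/(1 − c + m) = 1/(1 − 0.51 + 0.14) = 1/0.63 ≈ 1.587.
ΔG contributes k·ΔG = (+$568 million) / 0.63 ≈ +$901.6 million.
ΔT of +$568 million changes first-round spending by −c·ΔT = −$289.68 million, contributing k·(−c·ΔT) = (−$289.68 million) / 0.63 ≈ −$459.8 million.
Net ΔY = k(ΔG − c·ΔT) = (+$278.32 million) / 0.63 ≈ +$442 million.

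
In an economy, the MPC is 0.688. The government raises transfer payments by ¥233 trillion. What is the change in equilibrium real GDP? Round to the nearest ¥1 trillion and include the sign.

The transfer change shifts disposable income by +¥233 trillion, so first-round consumption changes by c·ΔTR = 0.688 × (+¥233 trillion) = +¥160.304 trillion.
Expenditure multiplier = 1/(1 − MPC) = 1/(1 − 0.688) = 1/0.312 ≈ 3.205.
The transfer multiplier is c × k ≈ 2.205, so ΔY = k × (c·ΔTR) = (+¥160.304 trillion) / 0.312 ≈ +¥514 trillion.

+¥514 trillion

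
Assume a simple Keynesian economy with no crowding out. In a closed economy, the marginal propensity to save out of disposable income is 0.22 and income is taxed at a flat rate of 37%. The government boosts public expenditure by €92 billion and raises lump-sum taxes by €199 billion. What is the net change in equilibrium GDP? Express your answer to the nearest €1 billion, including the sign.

MPC = 1 − MPS = 1 − 0.22 = 0.78.
Expenditure multiplier = 1/(1 − c(1−t)) = 1/(1 − 0.78×0.63) = 1/0.5086 ≈ 1.966.
ΔG contributes k·ΔG = (+€92 billion) / 0.5086 ≈ +€180.9 billion.
ΔT of +€199 billion changes first-round spending by −c·ΔT = −€155.22 billion, contributing k·(−c·ΔT) = (−€155.22 billion) / 0.5086 ≈ −€305.2 billion.
Net ΔY = k(ΔG − c·ΔT) = (−€63.22 billion) / 0.5086 ≈ −€124 billion.

−€124 billion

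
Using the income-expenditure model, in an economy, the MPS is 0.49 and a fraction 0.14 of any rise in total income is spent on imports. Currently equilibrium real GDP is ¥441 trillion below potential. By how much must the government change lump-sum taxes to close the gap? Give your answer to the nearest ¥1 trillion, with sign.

−¥545 trillion

MPC = 1 − MPS = 1 − 0.49 = 0.51.
Spending multiplier = 1/(1 − c + m) = 1/(1 − 0.51 + 0.14) = 1/0.63 ≈ 1.587.
Tax multiplier = −c·k = −0.51/0.63 ≈ −0.81. Need ΔY = +¥441 trillion, so ΔT = ΔY/(−c·k) = −(+¥441 trillion) × 0.63 / 0.51 ≈ −¥545 trillion.
The government should cut lump-sum taxes by ¥545 trillion.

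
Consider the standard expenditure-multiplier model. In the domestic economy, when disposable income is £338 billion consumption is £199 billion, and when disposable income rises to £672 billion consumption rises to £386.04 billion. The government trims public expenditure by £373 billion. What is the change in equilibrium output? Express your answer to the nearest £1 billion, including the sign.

MPC = ΔC/ΔYd = (386.04 − 199)/(672 − 338) = 187.04/334 = 0.56.
Expenditure multiplier = 1/(1 − MPC) = 1/(1 − 0.56) = 1/0.44 ≈ 2.273.
ΔY = k × ΔG = (−£373 billion) / 0.44 ≈ −£848 billion.

−£848 billion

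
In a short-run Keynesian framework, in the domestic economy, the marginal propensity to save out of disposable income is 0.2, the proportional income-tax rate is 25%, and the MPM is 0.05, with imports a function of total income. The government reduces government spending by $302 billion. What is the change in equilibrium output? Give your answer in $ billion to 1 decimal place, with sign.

−$671.1 billion

MPC = 1 − MPS = 1 − 0.2 = 0.8.
Government-spending multiplier = 1/(1 − c(1−t) + m) = 1/(1 − 0.8×0.75 + 0.05) = 1/0.45 ≈ 2.222.
ΔY = k × ΔG = (−$302 billion) / 0.45 ≈ −$671.1 billion.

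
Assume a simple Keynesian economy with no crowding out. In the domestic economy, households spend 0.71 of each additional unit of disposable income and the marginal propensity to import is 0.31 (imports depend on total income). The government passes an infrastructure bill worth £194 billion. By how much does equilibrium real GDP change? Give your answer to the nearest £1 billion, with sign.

+£323 billion

Expenditure multiplier = 1/(1 − c + m) = 1/(1 − 0.71 + 0.31) = 1/0.6 ≈ 1.667.
ΔY = k × ΔG = (+£194 billion) / 0.6 ≈ +£323 billion.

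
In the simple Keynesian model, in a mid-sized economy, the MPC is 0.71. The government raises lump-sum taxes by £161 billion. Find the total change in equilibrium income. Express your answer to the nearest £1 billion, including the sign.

−£394 billion

A lump-sum tax change of +£161 billion shifts disposable income by −£161 billion; first-round consumption changes by −c × ΔT = −0.71 × (+£161 billion) = −£114.31 billion.
Expenditure multiplier = 1/(1 − MPC) = 1/(1 − 0.71) = 1/0.29 ≈ 3.448.
The tax multiplier is −c × k ≈ −2.448, so ΔY = k × (−c·ΔT) = (−£114.31 billion) / 0.29 ≈ −£394 billion.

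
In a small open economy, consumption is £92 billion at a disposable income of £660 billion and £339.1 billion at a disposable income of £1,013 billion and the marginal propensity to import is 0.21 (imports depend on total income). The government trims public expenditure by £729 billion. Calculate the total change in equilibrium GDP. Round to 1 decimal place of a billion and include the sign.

−£1,429.4 billion

MPC = ΔC/ΔYd = (339.1 − 92)/(1,013 − 660) = 247.1/353 = 0.7.
Spending multiplier = 1/(1 − c + m) = 1/(1 − 0.7 + 0.21) = 1/0.51 ≈ 1.961.
ΔY = k × ΔG = (−£729 billion) / 0.51 ≈ −£1,429.4 billion.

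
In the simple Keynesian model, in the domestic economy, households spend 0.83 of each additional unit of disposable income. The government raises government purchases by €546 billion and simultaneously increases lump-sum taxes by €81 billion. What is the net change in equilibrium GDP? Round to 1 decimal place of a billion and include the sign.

Expenditure multiplier = 1/(1 − MPC) = 1/(1 − 0.83) = 1/0.17 ≈ 5.882.
ΔG contributes k·ΔG = (+€546 billion) / 0.17 ≈ +€3,211.8 billion.
ΔT of +€81 billion changes first-round spending by −c·ΔT = −€67.23 billion, contributing k·(−c·ΔT) = (−€67.23 billion) / 0.17 ≈ −€395.5 billion.
Net ΔY = k(ΔG − c·ΔT) = (+€478.77 billion) / 0.17 ≈ +€2,816.3 billion.

+€2,816.3 billion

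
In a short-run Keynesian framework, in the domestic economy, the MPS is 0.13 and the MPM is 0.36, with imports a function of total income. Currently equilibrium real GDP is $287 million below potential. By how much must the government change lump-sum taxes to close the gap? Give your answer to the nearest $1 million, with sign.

−$162 million

MPC = 1 − MPS = 1 − 0.13 = 0.87.
Spending multiplier = 1/(1 − c + m) = 1/(1 − 0.87 + 0.36) = 1/0.49 ≈ 2.041.
Tax multiplier = −c·k = −0.87/0.49 ≈ −1.776. Need ΔY = +$287 million, so ΔT = ΔY/(−c·k) = −(+$287 million) × 0.49 / 0.87 ≈ −$162 million.
The government should cut lump-sum taxes by $162 million.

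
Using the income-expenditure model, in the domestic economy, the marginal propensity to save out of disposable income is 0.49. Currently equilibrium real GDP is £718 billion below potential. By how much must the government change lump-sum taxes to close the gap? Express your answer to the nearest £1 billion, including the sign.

MPC = 1 − MPS = 1 − 0.49 = 0.51.
Spending multiplier = 1/(1 − MPC) = 1/(1 − 0.51) = 1/0.49 ≈ 2.041.
Tax multiplier = −c·k = −0.51/0.49 ≈ −1.041. Need ΔY = +£718 billion, so ΔT = ΔY/(−c·k) = −(+£718 billion) × 0.49 / 0.51 ≈ −£690 billion.
The government should cut lump-sum taxes by £690 billion.

−£690 billion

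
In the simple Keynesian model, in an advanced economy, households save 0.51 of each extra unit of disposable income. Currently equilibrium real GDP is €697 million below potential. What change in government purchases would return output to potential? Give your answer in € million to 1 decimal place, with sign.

MPC = 1 − MPS = 1 − 0.51 = 0.49.
Spending multiplier = 1/(1 − MPC) = 1/(1 − 0.49) = 1/0.51 ≈ 1.961.
Need ΔY = +€697 million, so ΔG = ΔY/k = (+€697 million) × 0.51 ≈ +€355.5 million.
The government should increase government purchases by €355.5 million.

+€355.5 million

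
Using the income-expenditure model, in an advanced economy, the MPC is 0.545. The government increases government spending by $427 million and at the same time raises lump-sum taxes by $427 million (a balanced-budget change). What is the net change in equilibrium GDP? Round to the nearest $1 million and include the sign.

Expenditure multiplier = 1/(1 − MPC) = 1/(1 − 0.545) = 1/0.455 ≈ 2.198.
ΔG contributes k·ΔG = (+$427 million) / 0.455 ≈ +$938.5 million.
ΔT of +$427 million changes first-round spending by −c·ΔT = −$232.715 million, contributing k·(−c·ΔT) = (−$232.715 million) / 0.455 ≈ −$511.5 million.
With ΔG = ΔT and no other leakages, the balanced-budget multiplier is 1, so ΔY = ΔG = +$427 million.

+$427 million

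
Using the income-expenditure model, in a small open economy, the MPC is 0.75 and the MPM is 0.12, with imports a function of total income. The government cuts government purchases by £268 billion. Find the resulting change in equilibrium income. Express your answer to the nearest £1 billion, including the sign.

Government-spending multiplier = 1/(1 − c + m) = 1/(1 − 0.75 + 0.12) = 1/0.37 ≈ 2.703.
ΔY = k × ΔG = (−£268 billion) / 0.37 ≈ −£724 billion.

−£724 billion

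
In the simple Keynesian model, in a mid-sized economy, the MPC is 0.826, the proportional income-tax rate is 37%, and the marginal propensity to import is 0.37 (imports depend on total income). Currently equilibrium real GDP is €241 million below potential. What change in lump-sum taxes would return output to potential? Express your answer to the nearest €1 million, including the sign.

−€248 million

Spending multiplier = 1/(1 − c(1−t) + m) = 1/(1 − 0.826×0.63 + 0.37) = 1/0.84962 ≈ 1.177.
Tax multiplier = −c·k = −0.826/0.84962 ≈ −0.972. Need ΔY = +€241 million, so ΔT = ΔY/(−c·k) = −(+€241 million) × 0.84962 / 0.826 ≈ −€248 million.
The government should cut lump-sum taxes by €248 million.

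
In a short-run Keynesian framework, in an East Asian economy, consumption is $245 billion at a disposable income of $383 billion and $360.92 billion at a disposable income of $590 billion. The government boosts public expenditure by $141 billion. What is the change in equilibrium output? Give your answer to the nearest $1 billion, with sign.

+$320 billion

MPC = ΔC/ΔYd = (360.92 − 245)/(590 − 383) = 115.92/207 = 0.56.
Expenditure multiplier = 1/(1 − MPC) = 1/(1 − 0.56) = 1/0.44 ≈ 2.273.
ΔY = k × ΔG = (+$141 billion) / 0.44 ≈ +$320 billion.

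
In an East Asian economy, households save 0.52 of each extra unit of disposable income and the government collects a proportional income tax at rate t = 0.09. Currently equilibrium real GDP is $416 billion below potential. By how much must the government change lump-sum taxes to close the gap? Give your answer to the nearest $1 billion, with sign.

MPC = 1 − MPS = 1 − 0.52 = 0.48.
Spending multiplier = 1/(1 − c(1−t)) = 1/(1 − 0.48×0.91) = 1/0.5632 ≈ 1.776.
Tax multiplier = −c·k = −0.48/0.5632 ≈ −0.852. Need ΔY = +$416 billion, so ΔT = ΔY/(−c·k) = −(+$416 billion) × 0.5632 / 0.48 ≈ −$488 billion.
The government should cut lump-sum taxes by $488 billion.

−$488 billion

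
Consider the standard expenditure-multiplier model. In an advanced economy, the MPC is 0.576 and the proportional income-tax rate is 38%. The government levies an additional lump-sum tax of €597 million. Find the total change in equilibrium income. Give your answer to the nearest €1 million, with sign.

−€535 million

A lump-sum tax change of +€597 million shifts disposable income by −€597 million; first-round consumption changes by −c × ΔT = −0.576 × (+€597 million) = −€343.872 million.
Expenditure multiplier = 1/(1 − c(1−t)) = 1/(1 − 0.576×0.62) = 1/0.64288 ≈ 1.556.
The tax multiplier is −c × k ≈ −0.896, so ΔY = k × (−c·ΔT) = (−€343.872 million) / 0.64288 ≈ −€535 million.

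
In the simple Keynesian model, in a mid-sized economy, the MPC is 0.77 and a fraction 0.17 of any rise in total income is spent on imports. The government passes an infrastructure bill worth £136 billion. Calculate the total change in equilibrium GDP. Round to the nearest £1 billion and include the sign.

+£340 billion

Government-spending multiplier = 1/(1 − c + m) = 1/(1 − 0.77 + 0.17) = 1/0.4 = 2.5.
ΔY = k × ΔG = (+£136 billion) / 0.4 = +£340 billion.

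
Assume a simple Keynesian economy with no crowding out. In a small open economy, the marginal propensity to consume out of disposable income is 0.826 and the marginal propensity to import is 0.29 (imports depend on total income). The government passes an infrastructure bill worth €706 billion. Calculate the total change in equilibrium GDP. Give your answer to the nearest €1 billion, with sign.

Expenditure multiplier = 1/(1 − c + m) = 1/(1 − 0.826 + 0.29) = 1/0.464 ≈ 2.155.
ΔY = k × ΔG = (+€706 billion) / 0.464 ≈ +€1,522 billion.

+€1,522 billion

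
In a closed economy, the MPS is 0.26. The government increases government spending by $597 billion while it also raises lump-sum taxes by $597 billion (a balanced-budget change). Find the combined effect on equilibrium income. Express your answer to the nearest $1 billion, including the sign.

+$597 billion

MPC = 1 − MPS = 1 − 0.26 = 0.74.
Expenditure multiplier = 1/(1 − MPC) = 1/(1 − 0.74) = 1/0.26 ≈ 3.846.
ΔG contributes k·ΔG = (+$597 billion) / 0.26 ≈ +$2,296.2 billion.
ΔT of +$597 billion changes first-round spending by −c·ΔT = −$441.78 billion, contributing k·(−c·ΔT) = (−$441.78 billion) / 0.26 ≈ −$1,699.2 billion.
With ΔG = ΔT and no other leakages, the balanced-budget multiplier is 1, so ΔY = ΔG = +$597 billion.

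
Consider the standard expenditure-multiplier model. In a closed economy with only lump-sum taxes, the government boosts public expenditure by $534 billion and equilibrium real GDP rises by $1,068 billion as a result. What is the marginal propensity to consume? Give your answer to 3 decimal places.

0.500

Implied spending multiplier k = ΔY/ΔG = 1,068/534 = 2.
Since k = 1/(1 − MPC), MPC = 1 − 1/k = 1 − ΔG/ΔY = 1 − 534/1,068 = 0.500.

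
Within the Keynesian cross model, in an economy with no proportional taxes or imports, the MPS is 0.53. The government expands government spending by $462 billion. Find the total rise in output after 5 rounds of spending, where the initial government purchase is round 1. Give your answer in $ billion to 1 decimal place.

$851.7 billion

MPC = 1 − MPS = 1 − 0.53 = 0.47.
Round 1 adds ΔG = $462 billion; each later round is MPC = 0.47 times the previous.
After 5 rounds: 462 + 217.14 + 102.0558 + 47.966226 + 22.54412622 = ΔG·(1 − c^5)/(1 − c) = 462 × (1 − 0.0229345007)/0.53 ≈ $851.7 billion.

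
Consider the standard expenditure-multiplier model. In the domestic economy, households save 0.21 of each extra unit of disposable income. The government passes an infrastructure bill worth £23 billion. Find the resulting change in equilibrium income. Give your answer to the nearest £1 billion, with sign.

MPC = 1 − MPS = 1 − 0.21 = 0.79.
Expenditure multiplier = 1/(1 − MPC) = 1/(1 − 0.79) = 1/0.21 ≈ 4.762.
ΔY = k × ΔG = (+£23 billion) / 0.21 ≈ +£110 billion.

+£110 billion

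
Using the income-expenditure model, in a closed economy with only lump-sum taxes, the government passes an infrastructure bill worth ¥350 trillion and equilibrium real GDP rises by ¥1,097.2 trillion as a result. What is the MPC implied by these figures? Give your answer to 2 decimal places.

Implied spending multiplier k = ΔY/ΔG = 1,097.2/350 ≈ 3.1349.
Since k = 1/(1 − MPC), MPC = 1 − 1/k = 1 − ΔG/ΔY = 1 − 350/1,097.2 ≈ 0.68.

0.68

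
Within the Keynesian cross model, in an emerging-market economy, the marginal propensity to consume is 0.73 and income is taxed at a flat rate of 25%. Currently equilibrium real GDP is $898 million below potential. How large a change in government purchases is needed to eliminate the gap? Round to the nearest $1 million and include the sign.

+$406 million

Spending multiplier = 1/(1 − c(1−t)) = 1/(1 − 0.73×0.75) = 1/0.4525 ≈ 2.21.
Need ΔY = +$898 million, so ΔG = ΔY/k = (+$898 million) × 0.4525 ≈ +$406 million.
The government should increase government purchases by $406 million.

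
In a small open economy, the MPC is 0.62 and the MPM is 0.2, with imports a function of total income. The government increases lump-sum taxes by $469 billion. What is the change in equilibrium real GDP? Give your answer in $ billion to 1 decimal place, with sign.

A lump-sum tax change of +$469 billion shifts disposable income by −$469 billion; first-round consumption changes by −c × ΔT = −0.62 × (+$469 billion) = −$290.78 billion.
Expenditure multiplier = 1/(1 − c + m) = 1/(1 − 0.62 + 0.2) = 1/0.58 ≈ 1.724.
The tax multiplier is −c × k ≈ −1.069, so ΔY = k × (−c·ΔT) = (−$290.78 billion) / 0.58 ≈ −$501.3 billion.

−$501.3 billion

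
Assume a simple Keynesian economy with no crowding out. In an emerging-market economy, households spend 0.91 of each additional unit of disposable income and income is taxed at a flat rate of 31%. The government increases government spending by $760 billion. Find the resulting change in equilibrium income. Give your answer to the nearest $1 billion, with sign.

+$2,042 billion

Spending multiplier = 1/(1 − c(1−t)) = 1/(1 − 0.91×0.69) = 1/0.3721 ≈ 2.687.
ΔY = k × ΔG = (+$760 billion) / 0.3721 ≈ +$2,042 billion.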